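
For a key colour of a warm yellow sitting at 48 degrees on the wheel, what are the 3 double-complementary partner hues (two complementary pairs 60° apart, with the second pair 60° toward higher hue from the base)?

108°, 228° and 288°

A rectangular tetradic uses two complementary pairs 60° apart: offsets 0°, 60°, 180°, 240°.
48 + 60 = 108°
48 + 180 = 228°
48 + 240 = 288°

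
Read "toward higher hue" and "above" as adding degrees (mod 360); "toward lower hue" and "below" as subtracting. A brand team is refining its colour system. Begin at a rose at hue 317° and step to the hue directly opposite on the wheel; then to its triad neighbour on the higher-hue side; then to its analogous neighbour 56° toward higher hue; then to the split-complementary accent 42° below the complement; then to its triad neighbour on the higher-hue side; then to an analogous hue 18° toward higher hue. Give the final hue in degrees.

317 + 180 = 497 → 497 − 360 = 137°   (complement)
137 + 120 = 257°   (triadic ↑)
257 + 56 = 313°   (analog 56° ↑)
313 + 138 = 451 → 451 − 360 = 91°   (split-comp 42° ↓)
91 + 120 = 211°   (triadic ↑)
211 + 18 = 229°   (analog 18° ↑)

229°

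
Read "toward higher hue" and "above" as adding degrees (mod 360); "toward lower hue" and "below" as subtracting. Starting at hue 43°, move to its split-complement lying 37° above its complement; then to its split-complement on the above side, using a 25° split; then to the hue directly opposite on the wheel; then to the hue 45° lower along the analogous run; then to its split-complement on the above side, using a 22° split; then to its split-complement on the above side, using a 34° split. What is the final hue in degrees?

296°

43 + 217 = 260°   (split-comp 37° ↑)
260 + 205 = 465 → 465 − 360 = 105°   (split-comp 25° ↑)
105 + 180 = 285°   (complement)
285 − 45 = 240°   (analog 45° ↓)
240 + 202 = 442 → 442 − 360 = 82°   (split-comp 22° ↑)
82 + 214 = 296°   (split-comp 34° ↑)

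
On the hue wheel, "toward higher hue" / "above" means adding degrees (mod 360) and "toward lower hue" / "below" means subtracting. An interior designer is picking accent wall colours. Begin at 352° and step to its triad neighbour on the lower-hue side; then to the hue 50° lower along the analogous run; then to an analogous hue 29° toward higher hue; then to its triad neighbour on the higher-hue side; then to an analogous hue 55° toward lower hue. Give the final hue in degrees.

−120° (triadic ↓): 352 − 120 = 232°
−50° (analog 50° ↓): 232 − 50 = 182°
+29° (analog 29° ↑): 182 + 29 = 211°
+120° (triadic ↑): 211 + 120 = 331°
−55° (analog 55° ↓): 331 − 55 = 276°

276°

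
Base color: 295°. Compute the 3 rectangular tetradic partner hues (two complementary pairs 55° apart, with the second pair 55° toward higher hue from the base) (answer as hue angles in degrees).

350°, 115° and 170°

295 + 55 = 350°
295 + 180 = 475 → 475 − 360 = 115°
295 + 235 = 530 → 530 − 360 = 170°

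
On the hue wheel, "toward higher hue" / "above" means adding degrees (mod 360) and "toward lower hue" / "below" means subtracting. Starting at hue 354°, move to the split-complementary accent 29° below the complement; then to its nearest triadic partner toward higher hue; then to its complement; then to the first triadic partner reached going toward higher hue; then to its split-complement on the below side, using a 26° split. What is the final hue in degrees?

354 + 151 = 505 → 505 − 360 = 145°   (split-comp 29° ↓)
145 + 120 = 265°   (triadic ↑)
265 + 180 = 445 → 445 − 360 = 85°   (complement)
85 + 120 = 205°   (triadic ↑)
205 + 154 = 359°   (split-comp 26° ↓)

359°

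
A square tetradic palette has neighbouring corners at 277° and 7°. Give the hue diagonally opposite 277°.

A square tetradic scheme places four hues 90° apart; opposite corners are 180° apart.
277 + 180 = 457 → 457 − 360 = 97°

97°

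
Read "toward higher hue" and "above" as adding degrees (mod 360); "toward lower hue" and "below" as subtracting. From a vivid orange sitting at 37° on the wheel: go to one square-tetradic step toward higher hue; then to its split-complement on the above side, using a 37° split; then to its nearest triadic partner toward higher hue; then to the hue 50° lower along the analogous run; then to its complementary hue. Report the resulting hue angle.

234°

+90° (square ↑): 37 + 90 = 127°
+217° (split-comp 37° ↑): 127 + 217 = 344°
+120° (triadic ↑): 344 + 120 = 464 → 464 − 360 = 104°
−50° (analog 50° ↓): 104 − 50 = 54°
+180° (complement): 54 + 180 = 234°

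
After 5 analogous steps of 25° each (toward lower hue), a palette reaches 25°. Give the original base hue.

5 steps of 25° (toward lower hue) give a net shift of −125°.
Start = end − shift: 25 + 125 = 150°

150°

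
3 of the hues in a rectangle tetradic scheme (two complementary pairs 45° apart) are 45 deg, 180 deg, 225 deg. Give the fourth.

0°

A rectangular tetradic uses two complementary pairs 45° apart: offsets 0°, 45°, 180°, 225°.
Among {45°, 180°, 225°}, 45° and 225° are a 180° pair.
The remaining hue 180° needs its own complement: 180 + 180 = 360 → 360 − 360 = 0°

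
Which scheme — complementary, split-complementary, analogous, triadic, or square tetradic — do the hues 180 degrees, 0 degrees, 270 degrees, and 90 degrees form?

Sort the hues: 0°, 90°, 180°, 270°.
Successive gaps around the wheel: 90°, 90°, 90°, 90°.
Four hues every 90° form a square tetradic scheme.

square tetradic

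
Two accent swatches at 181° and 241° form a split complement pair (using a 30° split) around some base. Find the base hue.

31°

The accents sit 30° either side of the complement, so the complement is their short-arc midpoint on the wheel.
Short-arc midpoint of 181° and 241°: 211°.
Base is 180° from the complement: 211 − 180 = 31°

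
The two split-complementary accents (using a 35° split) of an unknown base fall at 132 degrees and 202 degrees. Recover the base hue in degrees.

The accents sit 35° either side of the complement, so the complement is their short-arc midpoint on the wheel.
Short-arc midpoint of 132° and 202°: 167°.
Base is 180° from the complement: 167 − 180 = -13 → -13 + 360 = 347°

347°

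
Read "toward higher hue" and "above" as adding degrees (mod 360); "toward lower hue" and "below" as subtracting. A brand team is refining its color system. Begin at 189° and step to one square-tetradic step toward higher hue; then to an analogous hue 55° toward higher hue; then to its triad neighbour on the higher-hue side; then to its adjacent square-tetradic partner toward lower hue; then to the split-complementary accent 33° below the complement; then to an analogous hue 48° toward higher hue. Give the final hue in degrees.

199°

+90° (square ↑): 189 + 90 = 279°
+55° (analog 55° ↑): 279 + 55 = 334°
+120° (triadic ↑): 334 + 120 = 454 → 454 − 360 = 94°
−90° (square ↓): 94 − 90 = 4°
+147° (split-comp 33° ↓): 4 + 147 = 151°
+48° (analog 48° ↑): 151 + 48 = 199°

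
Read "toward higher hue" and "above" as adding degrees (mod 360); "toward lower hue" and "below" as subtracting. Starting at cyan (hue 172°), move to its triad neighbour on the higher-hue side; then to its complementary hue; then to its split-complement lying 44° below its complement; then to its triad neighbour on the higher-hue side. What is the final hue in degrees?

8°

triadic ↑ +120°: 172 + 120 = 292°
complement +180°: 292 + 180 = 472 → 472 − 360 = 112°
split-comp 44° ↓ +136°: 112 + 136 = 248°
triadic ↑ +120°: 248 + 120 = 368 → 368 − 360 = 8°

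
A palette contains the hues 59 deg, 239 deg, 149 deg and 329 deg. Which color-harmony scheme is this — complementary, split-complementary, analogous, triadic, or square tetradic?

Sort the hues: 59°, 149°, 239°, 329°.
Successive gaps around the wheel: 90°, 90°, 90°, 90°.
Four hues every 90° form a square tetradic scheme.

square tetradic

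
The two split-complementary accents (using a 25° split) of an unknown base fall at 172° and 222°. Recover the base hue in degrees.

The accents sit 25° either side of the complement, so the complement is their short-arc midpoint on the wheel.
Short-arc midpoint of 172° and 222°: 197°.
Base is 180° from the complement: 197 − 180 = 17°

17°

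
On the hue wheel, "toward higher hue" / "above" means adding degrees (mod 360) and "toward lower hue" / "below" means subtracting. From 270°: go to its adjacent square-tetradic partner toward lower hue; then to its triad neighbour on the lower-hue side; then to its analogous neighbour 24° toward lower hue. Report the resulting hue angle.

36°

270 − 90 = 180°   (square ↓)
180 − 120 = 60°   (triadic ↓)
60 − 24 = 36°   (analog 24° ↓)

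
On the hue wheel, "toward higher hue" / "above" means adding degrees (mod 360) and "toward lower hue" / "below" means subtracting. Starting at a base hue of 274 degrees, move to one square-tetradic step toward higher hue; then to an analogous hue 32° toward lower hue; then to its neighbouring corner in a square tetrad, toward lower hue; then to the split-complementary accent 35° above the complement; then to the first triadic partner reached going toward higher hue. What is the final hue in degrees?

217°

274 + 90 = 364 → 364 − 360 = 4°   (square ↑)
4 − 32 = -28 → -28 + 360 = 332°   (analog 32° ↓)
332 − 90 = 242°   (square ↓)
242 + 215 = 457 → 457 − 360 = 97°   (split-comp 35° ↑)
97 + 120 = 217°   (triadic ↑)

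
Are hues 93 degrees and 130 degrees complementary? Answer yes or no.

no

Angular distance: |93 − 130| = 37 = 37°.
Complementary requires 180°.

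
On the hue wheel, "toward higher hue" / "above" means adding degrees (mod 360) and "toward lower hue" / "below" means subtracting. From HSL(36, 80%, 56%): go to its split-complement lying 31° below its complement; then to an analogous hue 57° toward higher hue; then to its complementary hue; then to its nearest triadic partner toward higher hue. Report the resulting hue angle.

36 + 149 = 185°   (split-comp 31° ↓)
185 + 57 = 242°   (analog 57° ↑)
242 + 180 = 422 → 422 − 360 = 62°   (complement)
62 + 120 = 182°   (triadic ↑)

182°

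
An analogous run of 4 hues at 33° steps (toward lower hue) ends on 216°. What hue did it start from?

315°

3 steps of 33° (toward lower hue) give a net shift of −99°.
Start = end − shift: 216 + 99 = 315°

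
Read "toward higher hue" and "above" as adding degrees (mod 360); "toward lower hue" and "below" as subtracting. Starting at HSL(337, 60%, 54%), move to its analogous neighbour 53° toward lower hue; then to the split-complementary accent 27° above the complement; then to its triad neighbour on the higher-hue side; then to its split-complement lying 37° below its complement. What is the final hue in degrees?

34°

analog 53° ↓ −53°: 337 − 53 = 284°
split-comp 27° ↑ +207°: 284 + 207 = 491 → 491 − 360 = 131°
triadic ↑ +120°: 131 + 120 = 251°
split-comp 37° ↓ +143°: 251 + 143 = 394 → 394 − 360 = 34°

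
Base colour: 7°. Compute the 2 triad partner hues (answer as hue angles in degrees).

127° and 247°

7 + 120 = 127°
7 + 240 = 247°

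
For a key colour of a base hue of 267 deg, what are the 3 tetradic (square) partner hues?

267 + 90 = 357°
267 + 180 = 447 → 447 − 360 = 87°
267 + 270 = 537 → 537 − 360 = 177°

357°, 87° and 177°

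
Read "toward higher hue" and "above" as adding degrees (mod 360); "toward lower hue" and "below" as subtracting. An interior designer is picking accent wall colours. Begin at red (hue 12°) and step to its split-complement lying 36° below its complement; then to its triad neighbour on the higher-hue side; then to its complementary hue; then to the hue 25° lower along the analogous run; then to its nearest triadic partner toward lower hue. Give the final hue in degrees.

311°

split-comp 36° ↓ +144°: 12 + 144 = 156°
triadic ↑ +120°: 156 + 120 = 276°
complement +180°: 276 + 180 = 456 → 456 − 360 = 96°
analog 25° ↓ −25°: 96 − 25 = 71°
triadic ↓ −120°: 71 − 120 = -49 → -49 + 360 = 311°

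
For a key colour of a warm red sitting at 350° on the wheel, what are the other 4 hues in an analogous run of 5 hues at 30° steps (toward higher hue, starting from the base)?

20°, 50°, 80°, and 110°

Analogous hues sit every 30° along the wheel.
350 + 30 = 380 → 380 − 360 = 20°
350 + 60 = 410 → 410 − 360 = 50°
350 + 90 = 440 → 440 − 360 = 80°
350 + 120 = 470 → 470 − 360 = 110°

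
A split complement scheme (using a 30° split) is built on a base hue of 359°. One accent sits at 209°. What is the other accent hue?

Split-complementary hues sit 30° either side of the complement.
Complement of the base 359°: 359 + 180 = 539 → 539 − 360 = 179°
The given accent 209° is 30° one side of 179°; the other accent sits 30° the other side: 179 − 30 = 149°

149°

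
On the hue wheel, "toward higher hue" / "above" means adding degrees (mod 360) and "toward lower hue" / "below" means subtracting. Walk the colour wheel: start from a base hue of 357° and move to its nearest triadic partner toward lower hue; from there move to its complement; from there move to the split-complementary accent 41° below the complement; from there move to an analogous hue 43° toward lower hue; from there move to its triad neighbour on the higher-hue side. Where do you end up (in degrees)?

−120° (triadic ↓): 357 − 120 = 237°
+180° (complement): 237 + 180 = 417 → 417 − 360 = 57°
+139° (split-comp 41° ↓): 57 + 139 = 196°
−43° (analog 43° ↓): 196 − 43 = 153°
+120° (triadic ↑): 153 + 120 = 273°

273°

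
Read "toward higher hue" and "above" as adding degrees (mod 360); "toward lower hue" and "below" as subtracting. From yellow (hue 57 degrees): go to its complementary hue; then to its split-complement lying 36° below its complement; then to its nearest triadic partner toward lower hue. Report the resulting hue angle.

+180° (complement): 57 + 180 = 237°
+144° (split-comp 36° ↓): 237 + 144 = 381 → 381 − 360 = 21°
−120° (triadic ↓): 21 − 120 = -99 → -99 + 360 = 261°

261°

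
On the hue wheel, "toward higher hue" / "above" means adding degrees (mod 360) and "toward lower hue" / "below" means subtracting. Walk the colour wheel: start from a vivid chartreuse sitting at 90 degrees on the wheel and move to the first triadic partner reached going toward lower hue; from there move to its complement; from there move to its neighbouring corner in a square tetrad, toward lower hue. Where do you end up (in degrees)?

60°

triadic ↓ −120°: 90 − 120 = -30 → -30 + 360 = 330°
complement +180°: 330 + 180 = 510 → 510 − 360 = 150°
square ↓ −90°: 150 − 90 = 60°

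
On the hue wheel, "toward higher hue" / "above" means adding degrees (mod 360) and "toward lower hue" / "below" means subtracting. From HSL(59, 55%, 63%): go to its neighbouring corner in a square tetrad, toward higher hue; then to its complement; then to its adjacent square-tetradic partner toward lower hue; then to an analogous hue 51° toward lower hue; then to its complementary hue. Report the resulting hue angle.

59 + 90 = 149°   (square ↑)
149 + 180 = 329°   (complement)
329 − 90 = 239°   (square ↓)
239 − 51 = 188°   (analog 51° ↓)
188 + 180 = 368 → 368 − 360 = 8°   (complement)

8°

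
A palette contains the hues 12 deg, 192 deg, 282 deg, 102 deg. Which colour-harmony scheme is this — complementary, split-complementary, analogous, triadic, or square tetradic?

Sort the hues: 12°, 102°, 192°, 282°.
Successive gaps around the wheel: 90°, 90°, 90°, 90°.
Four hues every 90° form a square tetradic scheme.

square tetradic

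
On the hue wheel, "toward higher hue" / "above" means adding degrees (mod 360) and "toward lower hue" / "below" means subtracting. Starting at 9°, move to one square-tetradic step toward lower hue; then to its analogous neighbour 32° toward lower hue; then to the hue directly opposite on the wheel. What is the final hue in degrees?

9 − 90 = -81 → -81 + 360 = 279°   (square ↓)
279 − 32 = 247°   (analog 32° ↓)
247 + 180 = 427 → 427 − 360 = 67°   (complement)

67°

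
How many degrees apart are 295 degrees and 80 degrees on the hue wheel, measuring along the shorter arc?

|295 − 80| = 215.
The shorter arc is 360 − 215 = 145°.

145°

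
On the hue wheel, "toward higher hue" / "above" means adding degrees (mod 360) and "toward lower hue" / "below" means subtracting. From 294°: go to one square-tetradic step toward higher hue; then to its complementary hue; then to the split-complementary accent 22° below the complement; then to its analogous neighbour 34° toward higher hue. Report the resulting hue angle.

36°

+90° (square ↑): 294 + 90 = 384 → 384 − 360 = 24°
+180° (complement): 24 + 180 = 204°
+158° (split-comp 22° ↓): 204 + 158 = 362 → 362 − 360 = 2°
+34° (analog 34° ↑): 2 + 34 = 36°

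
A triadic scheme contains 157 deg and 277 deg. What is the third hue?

37°

A triad spaces three hues 120° apart.
The full set is {37°, 157°, 277°}.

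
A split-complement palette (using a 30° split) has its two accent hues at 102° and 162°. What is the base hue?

312°

The accents sit 30° either side of the complement, so the complement is their short-arc midpoint on the wheel.
Short-arc midpoint of 102° and 162°: 132°.
Base is 180° from the complement: 132 − 180 = -48 → -48 + 360 = 312°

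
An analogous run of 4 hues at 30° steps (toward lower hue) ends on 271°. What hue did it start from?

1°

3 steps of 30° (toward lower hue) give a net shift of −90°.
Start = end − shift: 271 + 90 = 361 → 361 − 360 = 1°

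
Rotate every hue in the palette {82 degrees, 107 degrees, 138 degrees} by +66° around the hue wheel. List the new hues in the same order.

82 + 66 = 148°
107 + 66 = 173°
138 + 66 = 204°

148°, 173°, 204°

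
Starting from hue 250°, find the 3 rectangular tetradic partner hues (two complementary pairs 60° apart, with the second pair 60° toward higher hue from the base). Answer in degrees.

A rectangular tetradic uses two complementary pairs 60° apart: offsets 0°, 60°, 180°, 240°.
250 + 60 = 310°
250 + 180 = 430 → 430 − 360 = 70°
250 + 240 = 490 → 490 − 360 = 130°

310°, 70°, and 130°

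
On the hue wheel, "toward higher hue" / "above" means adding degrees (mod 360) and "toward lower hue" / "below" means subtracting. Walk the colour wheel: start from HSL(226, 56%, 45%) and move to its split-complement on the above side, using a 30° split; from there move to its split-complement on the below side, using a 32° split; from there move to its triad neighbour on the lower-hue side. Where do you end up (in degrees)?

104°

split-comp 30° ↑ +210°: 226 + 210 = 436 → 436 − 360 = 76°
split-comp 32° ↓ +148°: 76 + 148 = 224°
triadic ↓ −120°: 224 − 120 = 104°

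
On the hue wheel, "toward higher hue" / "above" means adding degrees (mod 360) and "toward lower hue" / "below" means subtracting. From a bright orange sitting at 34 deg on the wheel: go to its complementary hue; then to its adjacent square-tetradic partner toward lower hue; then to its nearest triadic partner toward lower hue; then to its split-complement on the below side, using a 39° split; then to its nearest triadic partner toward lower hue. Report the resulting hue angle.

25°

34 + 180 = 214°   (complement)
214 − 90 = 124°   (square ↓)
124 − 120 = 4°   (triadic ↓)
4 + 141 = 145°   (split-comp 39° ↓)
145 − 120 = 25°   (triadic ↓)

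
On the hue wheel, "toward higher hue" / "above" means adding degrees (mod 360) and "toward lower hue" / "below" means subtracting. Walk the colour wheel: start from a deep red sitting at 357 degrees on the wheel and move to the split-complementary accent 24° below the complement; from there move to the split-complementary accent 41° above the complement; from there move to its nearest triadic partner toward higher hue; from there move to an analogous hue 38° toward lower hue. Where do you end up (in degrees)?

+156° (split-comp 24° ↓): 357 + 156 = 513 → 513 − 360 = 153°
+221° (split-comp 41° ↑): 153 + 221 = 374 → 374 − 360 = 14°
+120° (triadic ↑): 14 + 120 = 134°
−38° (analog 38° ↓): 134 − 38 = 96°

96°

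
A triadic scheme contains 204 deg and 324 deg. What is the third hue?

84°

A triad spaces three hues 120° apart.
The full set is {84°, 204°, 324°}.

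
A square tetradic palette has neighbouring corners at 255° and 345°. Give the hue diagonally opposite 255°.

A square tetradic scheme places four hues 90° apart; opposite corners are 180° apart.
255 + 180 = 435 → 435 − 360 = 75°

75°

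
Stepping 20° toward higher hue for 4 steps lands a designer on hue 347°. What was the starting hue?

267°

4 steps of 20° (toward higher hue) give a net shift of +80°.
Start = end − shift: 347 − 80 = 267°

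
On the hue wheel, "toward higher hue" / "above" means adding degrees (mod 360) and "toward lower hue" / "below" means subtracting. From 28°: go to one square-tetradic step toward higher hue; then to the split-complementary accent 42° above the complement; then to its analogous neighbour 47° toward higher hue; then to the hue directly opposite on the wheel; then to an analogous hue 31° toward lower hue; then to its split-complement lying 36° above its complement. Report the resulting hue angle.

square ↑ +90°: 28 + 90 = 118°
split-comp 42° ↑ +222°: 118 + 222 = 340°
analog 47° ↑ +47°: 340 + 47 = 387 → 387 − 360 = 27°
complement +180°: 27 + 180 = 207°
analog 31° ↓ −31°: 207 − 31 = 176°
split-comp 36° ↑ +216°: 176 + 216 = 392 → 392 − 360 = 32°

32°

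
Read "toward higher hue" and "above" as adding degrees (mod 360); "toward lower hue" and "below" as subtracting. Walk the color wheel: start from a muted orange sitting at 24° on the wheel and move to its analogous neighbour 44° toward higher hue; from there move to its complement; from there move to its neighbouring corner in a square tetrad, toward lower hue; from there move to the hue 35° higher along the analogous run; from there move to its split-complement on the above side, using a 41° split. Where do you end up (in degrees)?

54°

+44° (analog 44° ↑): 24 + 44 = 68°
+180° (complement): 68 + 180 = 248°
−90° (square ↓): 248 − 90 = 158°
+35° (analog 35° ↑): 158 + 35 = 193°
+221° (split-comp 41° ↑): 193 + 221 = 414 → 414 − 360 = 54°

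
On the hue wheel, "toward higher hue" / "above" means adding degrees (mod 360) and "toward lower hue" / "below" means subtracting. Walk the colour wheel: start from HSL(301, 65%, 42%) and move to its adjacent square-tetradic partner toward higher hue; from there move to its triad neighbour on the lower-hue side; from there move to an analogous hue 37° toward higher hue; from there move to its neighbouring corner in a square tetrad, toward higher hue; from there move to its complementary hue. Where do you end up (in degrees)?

square ↑ +90°: 301 + 90 = 391 → 391 − 360 = 31°
triadic ↓ −120°: 31 − 120 = -89 → -89 + 360 = 271°
analog 37° ↑ +37°: 271 + 37 = 308°
square ↑ +90°: 308 + 90 = 398 → 398 − 360 = 38°
complement +180°: 38 + 180 = 218°

218°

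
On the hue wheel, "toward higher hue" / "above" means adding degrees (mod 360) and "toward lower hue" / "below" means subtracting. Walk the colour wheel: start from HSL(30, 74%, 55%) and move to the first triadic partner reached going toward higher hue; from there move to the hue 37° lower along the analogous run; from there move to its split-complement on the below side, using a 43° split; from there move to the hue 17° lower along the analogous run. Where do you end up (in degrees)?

233°

+120° (triadic ↑): 30 + 120 = 150°
−37° (analog 37° ↓): 150 − 37 = 113°
+137° (split-comp 43° ↓): 113 + 137 = 250°
−17° (analog 17° ↓): 250 − 17 = 233°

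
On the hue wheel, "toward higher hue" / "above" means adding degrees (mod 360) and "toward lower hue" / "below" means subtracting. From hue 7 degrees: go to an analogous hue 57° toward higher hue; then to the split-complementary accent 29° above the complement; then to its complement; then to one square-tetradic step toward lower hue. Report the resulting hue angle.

3°

7 + 57 = 64°   (analog 57° ↑)
64 + 209 = 273°   (split-comp 29° ↑)
273 + 180 = 453 → 453 − 360 = 93°   (complement)
93 − 90 = 3°   (square ↓)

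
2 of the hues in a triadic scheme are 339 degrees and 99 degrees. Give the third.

A triad places three hues 120° apart.
The full set through 99° is {99°, 219°, 339°}.
Given {99°, 339°}, the missing hue is 219°.

219°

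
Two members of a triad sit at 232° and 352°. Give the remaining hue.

112°

A triad spaces three hues 120° apart.
The full set is {112°, 232°, 352°}.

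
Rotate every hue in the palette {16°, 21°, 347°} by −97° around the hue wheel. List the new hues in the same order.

16 − 97 = -81 → -81 + 360 = 279°
21 − 97 = -76 → -76 + 360 = 284°
347 − 97 = 250°

279°, 284°, 250°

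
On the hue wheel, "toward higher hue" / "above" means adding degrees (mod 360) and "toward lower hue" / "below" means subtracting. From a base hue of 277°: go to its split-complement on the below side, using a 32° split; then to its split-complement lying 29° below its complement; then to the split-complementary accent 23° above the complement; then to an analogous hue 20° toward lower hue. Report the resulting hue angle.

277 + 148 = 425 → 425 − 360 = 65°   (split-comp 32° ↓)
65 + 151 = 216°   (split-comp 29° ↓)
216 + 203 = 419 → 419 − 360 = 59°   (split-comp 23° ↑)
59 − 20 = 39°   (analog 20° ↓)

39°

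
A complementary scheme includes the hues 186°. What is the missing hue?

The complement sits 180° across the wheel.
The full set through 186° is {6°, 186°}.
Given {186°}, the missing hue is 6°.

6°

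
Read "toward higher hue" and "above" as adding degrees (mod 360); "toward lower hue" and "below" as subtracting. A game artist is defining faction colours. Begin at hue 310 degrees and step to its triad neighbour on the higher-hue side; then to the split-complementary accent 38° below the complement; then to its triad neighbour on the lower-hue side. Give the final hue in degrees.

92°

+120° (triadic ↑): 310 + 120 = 430 → 430 − 360 = 70°
+142° (split-comp 38° ↓): 70 + 142 = 212°
−120° (triadic ↓): 212 − 120 = 92°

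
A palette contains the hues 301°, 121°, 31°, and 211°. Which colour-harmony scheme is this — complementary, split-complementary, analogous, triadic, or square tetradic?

square tetradic

Sort the hues: 31°, 121°, 211°, 301°.
Successive gaps around the wheel: 90°, 90°, 90°, 90°.
Four hues every 90° form a square tetradic scheme.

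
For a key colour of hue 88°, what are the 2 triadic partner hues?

208° and 328°

88 + 120 = 208°
88 + 240 = 328°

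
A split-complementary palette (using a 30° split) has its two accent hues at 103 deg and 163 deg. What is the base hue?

The accents sit 30° either side of the complement, so the complement is their short-arc midpoint on the wheel.
Short-arc midpoint of 103° and 163°: 133°.
Base is 180° from the complement: 133 − 180 = -47 → -47 + 360 = 313°

313°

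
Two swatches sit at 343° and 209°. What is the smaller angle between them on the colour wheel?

|343 − 209| = 134.
134 ≤ 180, so the shorter arc is 134°.

134°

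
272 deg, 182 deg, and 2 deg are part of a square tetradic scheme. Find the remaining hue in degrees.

92°

A square tetradic scheme places four hues every 90°.
The full set through 2° is {2°, 92°, 182°, 272°}.
Given {2°, 182°, 272°}, the missing hue is 92°.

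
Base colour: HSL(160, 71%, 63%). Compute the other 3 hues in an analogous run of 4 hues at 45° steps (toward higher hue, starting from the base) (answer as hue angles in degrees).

160 + 45 = 205°
160 + 90 = 250°
160 + 135 = 295°

205°, 250°, 295°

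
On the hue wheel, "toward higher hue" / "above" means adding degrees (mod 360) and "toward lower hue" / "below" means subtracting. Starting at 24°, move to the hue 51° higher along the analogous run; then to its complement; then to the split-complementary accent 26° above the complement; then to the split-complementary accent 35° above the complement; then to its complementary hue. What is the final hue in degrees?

24 + 51 = 75°   (analog 51° ↑)
75 + 180 = 255°   (complement)
255 + 206 = 461 → 461 − 360 = 101°   (split-comp 26° ↑)
101 + 215 = 316°   (split-comp 35° ↑)
316 + 180 = 496 → 496 − 360 = 136°   (complement)

136°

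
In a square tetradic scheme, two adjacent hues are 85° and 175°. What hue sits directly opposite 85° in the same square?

A square tetradic scheme places four hues 90° apart; opposite corners are 180° apart.
85 + 180 = 265°

265°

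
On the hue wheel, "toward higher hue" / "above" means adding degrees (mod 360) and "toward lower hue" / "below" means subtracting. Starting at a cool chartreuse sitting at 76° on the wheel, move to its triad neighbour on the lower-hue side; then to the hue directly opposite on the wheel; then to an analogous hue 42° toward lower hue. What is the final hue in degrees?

−120° (triadic ↓): 76 − 120 = -44 → -44 + 360 = 316°
+180° (complement): 316 + 180 = 496 → 496 − 360 = 136°
−42° (analog 42° ↓): 136 − 42 = 94°

94°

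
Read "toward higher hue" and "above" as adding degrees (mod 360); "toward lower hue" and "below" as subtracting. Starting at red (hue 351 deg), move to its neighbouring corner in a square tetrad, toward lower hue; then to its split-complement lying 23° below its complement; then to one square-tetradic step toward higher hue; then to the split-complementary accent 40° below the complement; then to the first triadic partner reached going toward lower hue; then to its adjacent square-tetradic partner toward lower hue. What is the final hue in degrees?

78°

−90° (square ↓): 351 − 90 = 261°
+157° (split-comp 23° ↓): 261 + 157 = 418 → 418 − 360 = 58°
+90° (square ↑): 58 + 90 = 148°
+140° (split-comp 40° ↓): 148 + 140 = 288°
−120° (triadic ↓): 288 − 120 = 168°
−90° (square ↓): 168 − 90 = 78°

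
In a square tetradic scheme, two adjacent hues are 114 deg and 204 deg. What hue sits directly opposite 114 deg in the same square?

294°

A square tetradic scheme places four hues 90° apart; opposite corners are 180° apart.
114 + 180 = 294°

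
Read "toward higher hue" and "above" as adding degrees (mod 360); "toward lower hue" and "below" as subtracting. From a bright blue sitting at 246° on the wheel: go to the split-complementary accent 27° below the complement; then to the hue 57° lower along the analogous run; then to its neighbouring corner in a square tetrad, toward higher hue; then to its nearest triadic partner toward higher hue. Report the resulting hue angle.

192°

246 + 153 = 399 → 399 − 360 = 39°   (split-comp 27° ↓)
39 − 57 = -18 → -18 + 360 = 342°   (analog 57° ↓)
342 + 90 = 432 → 432 − 360 = 72°   (square ↑)
72 + 120 = 192°   (triadic ↑)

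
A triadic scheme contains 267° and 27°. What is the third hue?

A triad spaces three hues 120° apart.
The full set is {27°, 147°, 267°}.

147°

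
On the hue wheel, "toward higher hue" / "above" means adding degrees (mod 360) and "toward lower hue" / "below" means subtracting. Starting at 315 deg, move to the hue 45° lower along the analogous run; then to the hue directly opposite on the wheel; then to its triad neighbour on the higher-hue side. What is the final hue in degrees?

210°

315 − 45 = 270°   (analog 45° ↓)
270 + 180 = 450 → 450 − 360 = 90°   (complement)
90 + 120 = 210°   (triadic ↑)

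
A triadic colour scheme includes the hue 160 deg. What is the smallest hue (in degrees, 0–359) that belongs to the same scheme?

40°

A triad places three hues 120° apart.
The full set through 160° is {40°, 160°, 280°}.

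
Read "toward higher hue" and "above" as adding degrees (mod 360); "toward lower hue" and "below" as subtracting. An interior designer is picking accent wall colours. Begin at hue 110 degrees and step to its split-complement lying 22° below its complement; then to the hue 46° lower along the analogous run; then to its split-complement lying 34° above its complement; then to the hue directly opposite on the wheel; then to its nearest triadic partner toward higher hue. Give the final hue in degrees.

16°

split-comp 22° ↓ +158°: 110 + 158 = 268°
analog 46° ↓ −46°: 268 − 46 = 222°
split-comp 34° ↑ +214°: 222 + 214 = 436 → 436 − 360 = 76°
complement +180°: 76 + 180 = 256°
triadic ↑ +120°: 256 + 120 = 376 → 376 − 360 = 16°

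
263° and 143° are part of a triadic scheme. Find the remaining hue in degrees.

23°

A triad places three hues 120° apart.
The full set through 143° is {23°, 143°, 263°}.
Given {143°, 263°}, the missing hue is 23°.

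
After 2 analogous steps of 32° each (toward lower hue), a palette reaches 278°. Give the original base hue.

2 steps of 32° (toward lower hue) give a net shift of −64°.
Start = end − shift: 278 + 64 = 342°

342°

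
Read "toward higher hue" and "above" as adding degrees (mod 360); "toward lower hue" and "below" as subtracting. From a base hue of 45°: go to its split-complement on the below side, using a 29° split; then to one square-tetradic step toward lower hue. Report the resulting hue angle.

split-comp 29° ↓ +151°: 45 + 151 = 196°
square ↓ −90°: 196 − 90 = 106°

106°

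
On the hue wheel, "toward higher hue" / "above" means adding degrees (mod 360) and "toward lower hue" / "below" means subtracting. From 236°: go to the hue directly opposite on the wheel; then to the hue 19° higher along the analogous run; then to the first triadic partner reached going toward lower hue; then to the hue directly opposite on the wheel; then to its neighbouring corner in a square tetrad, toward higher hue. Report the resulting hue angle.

+180° (complement): 236 + 180 = 416 → 416 − 360 = 56°
+19° (analog 19° ↑): 56 + 19 = 75°
−120° (triadic ↓): 75 − 120 = -45 → -45 + 360 = 315°
+180° (complement): 315 + 180 = 495 → 495 − 360 = 135°
+90° (square ↑): 135 + 90 = 225°

225°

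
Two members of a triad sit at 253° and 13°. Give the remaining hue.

A triad spaces three hues 120° apart.
The full set is {13°, 133°, 253°}.

133°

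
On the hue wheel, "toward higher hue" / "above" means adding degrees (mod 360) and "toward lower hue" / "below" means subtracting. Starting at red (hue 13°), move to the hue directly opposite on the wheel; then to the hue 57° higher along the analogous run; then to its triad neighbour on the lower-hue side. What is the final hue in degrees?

13 + 180 = 193°   (complement)
193 + 57 = 250°   (analog 57° ↑)
250 − 120 = 130°   (triadic ↓)

130°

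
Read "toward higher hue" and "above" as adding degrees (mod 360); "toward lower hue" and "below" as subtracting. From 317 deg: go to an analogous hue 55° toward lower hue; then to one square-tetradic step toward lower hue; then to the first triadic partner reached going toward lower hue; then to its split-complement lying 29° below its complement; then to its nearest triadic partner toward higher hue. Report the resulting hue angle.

analog 55° ↓ −55°: 317 − 55 = 262°
square ↓ −90°: 262 − 90 = 172°
triadic ↓ −120°: 172 − 120 = 52°
split-comp 29° ↓ +151°: 52 + 151 = 203°
triadic ↑ +120°: 203 + 120 = 323°

323°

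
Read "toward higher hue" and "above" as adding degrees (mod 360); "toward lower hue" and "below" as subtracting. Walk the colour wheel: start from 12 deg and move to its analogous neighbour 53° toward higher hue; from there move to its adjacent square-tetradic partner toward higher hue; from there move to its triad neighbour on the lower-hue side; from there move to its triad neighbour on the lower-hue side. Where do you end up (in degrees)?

analog 53° ↑ +53°: 12 + 53 = 65°
square ↑ +90°: 65 + 90 = 155°
triadic ↓ −120°: 155 − 120 = 35°
triadic ↓ −120°: 35 − 120 = -85 → -85 + 360 = 275°

275°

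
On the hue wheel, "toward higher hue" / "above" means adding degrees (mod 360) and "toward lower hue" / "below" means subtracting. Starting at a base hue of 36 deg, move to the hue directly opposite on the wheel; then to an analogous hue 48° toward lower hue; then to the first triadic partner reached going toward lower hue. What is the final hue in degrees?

48°

complement +180°: 36 + 180 = 216°
analog 48° ↓ −48°: 216 − 48 = 168°
triadic ↓ −120°: 168 − 120 = 48°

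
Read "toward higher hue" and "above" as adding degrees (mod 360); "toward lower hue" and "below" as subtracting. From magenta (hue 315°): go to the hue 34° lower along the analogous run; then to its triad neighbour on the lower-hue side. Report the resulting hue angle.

161°

analog 34° ↓ −34°: 315 − 34 = 281°
triadic ↓ −120°: 281 − 120 = 161°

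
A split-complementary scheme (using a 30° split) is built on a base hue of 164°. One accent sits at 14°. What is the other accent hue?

Split-complementary hues sit 30° either side of the complement.
Complement of the base 164°: 164 + 180 = 344°
The given accent 14° is 30° one side of 344°; the other accent sits 30° the other side: 344 − 30 = 314°

314°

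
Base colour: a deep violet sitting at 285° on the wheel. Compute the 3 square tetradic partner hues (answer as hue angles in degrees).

15°, 105° and 195°

A square tetradic scheme places four hues every 90°.
285 + 90 = 375 → 375 − 360 = 15°
285 + 180 = 465 → 465 − 360 = 105°
285 + 270 = 555 → 555 − 360 = 195°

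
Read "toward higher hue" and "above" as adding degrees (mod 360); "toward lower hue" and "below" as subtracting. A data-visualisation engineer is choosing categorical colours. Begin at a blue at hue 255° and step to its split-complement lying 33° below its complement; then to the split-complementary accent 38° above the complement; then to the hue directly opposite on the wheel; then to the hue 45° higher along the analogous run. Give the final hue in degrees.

split-comp 33° ↓ +147°: 255 + 147 = 402 → 402 − 360 = 42°
split-comp 38° ↑ +218°: 42 + 218 = 260°
complement +180°: 260 + 180 = 440 → 440 − 360 = 80°
analog 45° ↑ +45°: 80 + 45 = 125°

125°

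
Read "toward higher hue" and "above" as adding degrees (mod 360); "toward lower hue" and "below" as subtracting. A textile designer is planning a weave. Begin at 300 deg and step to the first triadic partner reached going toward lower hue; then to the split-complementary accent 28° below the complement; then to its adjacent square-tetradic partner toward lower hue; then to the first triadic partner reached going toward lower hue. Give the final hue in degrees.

122°

300 − 120 = 180°   (triadic ↓)
180 + 152 = 332°   (split-comp 28° ↓)
332 − 90 = 242°   (square ↓)
242 − 120 = 122°   (triadic ↓)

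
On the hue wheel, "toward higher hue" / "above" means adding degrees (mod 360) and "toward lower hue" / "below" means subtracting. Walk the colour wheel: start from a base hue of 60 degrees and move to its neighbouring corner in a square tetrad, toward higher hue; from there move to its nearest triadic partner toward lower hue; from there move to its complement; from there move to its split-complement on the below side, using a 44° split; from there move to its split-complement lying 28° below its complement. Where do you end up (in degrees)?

138°

60 + 90 = 150°   (square ↑)
150 − 120 = 30°   (triadic ↓)
30 + 180 = 210°   (complement)
210 + 136 = 346°   (split-comp 44° ↓)
346 + 152 = 498 → 498 − 360 = 138°   (split-comp 28° ↓)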